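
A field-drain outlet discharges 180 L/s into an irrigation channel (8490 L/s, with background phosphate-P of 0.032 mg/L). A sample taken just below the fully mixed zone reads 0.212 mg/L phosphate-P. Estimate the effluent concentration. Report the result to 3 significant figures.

Mass balance: 8490·0.03200 + 180.0·Cₑ = 8670·0.2120
→ Cₑ = (8670·0.2120 − 8490·0.03200) / 180.0 = 8.702 mg/L.

8.70 mg/L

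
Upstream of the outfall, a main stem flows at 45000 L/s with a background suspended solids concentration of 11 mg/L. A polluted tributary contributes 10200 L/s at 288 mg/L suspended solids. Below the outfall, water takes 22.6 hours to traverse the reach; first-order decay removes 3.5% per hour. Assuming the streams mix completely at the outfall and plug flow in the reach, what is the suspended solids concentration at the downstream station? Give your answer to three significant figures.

Flow-weighted average: C = (45000·11.00 + 10200·288.0) / 55200 = 3433000/55200 = 62.18 mg/L.
3.5%/h lost → k = −ln(1 − 0.035) = 0.03563 h⁻¹.
After decay, C = 62.18 × e^(−kt) = 62.18 × 0.4470 = 27.80 mg/L.

27.8 mg/L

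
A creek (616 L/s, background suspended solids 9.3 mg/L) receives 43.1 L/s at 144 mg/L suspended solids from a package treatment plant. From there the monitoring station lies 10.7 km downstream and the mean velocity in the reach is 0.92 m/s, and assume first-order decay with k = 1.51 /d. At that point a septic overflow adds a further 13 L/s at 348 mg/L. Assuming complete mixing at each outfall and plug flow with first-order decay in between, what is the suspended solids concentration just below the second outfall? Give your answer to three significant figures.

21.2 mg/L

Conservation of mass: C = (616.0·9.300 + 43.10·144.0) / 659.1 = 11940/659.1 = 18.11 mg/L; combined flow 659.1 L/s.
Travel time t = 10.7·1000 / 0.92 = 11630 s = 3.231 h.
Decay over the reach: 18.11·exp(−kt) = 18.11·0.8161 = 14.78 mg/L.
Second outfall: C = (659.1·14.78 + 13.00·348.0)/672.1 = 21.22 mg/L.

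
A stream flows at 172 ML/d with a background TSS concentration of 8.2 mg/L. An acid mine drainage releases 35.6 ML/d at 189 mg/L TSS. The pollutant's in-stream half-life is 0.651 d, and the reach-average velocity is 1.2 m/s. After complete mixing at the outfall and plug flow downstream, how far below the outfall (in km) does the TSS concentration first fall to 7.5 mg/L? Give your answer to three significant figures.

161 km

Flow-weighted average: C = (172.0·8.200 + 35.60·189.0) / 207.6 = 8139/207.6 = 39.20 mg/L.
Half-life 0.651 d → k = ln 2 / 0.651 = 1.065 d⁻¹.
Set 39.20·exp(−k·t) = 7.5 → t = ln(39.20/7.5)/k = 134200 s = 37.28 h.
Distance = v·t = 1.2·134200 = 161000 m = 161.0 km.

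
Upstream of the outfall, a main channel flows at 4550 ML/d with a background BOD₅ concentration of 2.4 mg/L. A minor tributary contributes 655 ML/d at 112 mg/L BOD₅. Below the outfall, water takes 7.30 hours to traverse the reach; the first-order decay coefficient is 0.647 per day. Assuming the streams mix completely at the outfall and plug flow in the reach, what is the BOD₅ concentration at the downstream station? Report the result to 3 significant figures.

13.3 mg/L

Flow-weighted average: C = (4550·2.400 + 655.0·112.0) / 5205 = 84280/5205 = 16.19 mg/L.
First-order decay: C = 16.19·exp(−k·t) = 16.19·0.8214 = 13.30 mg/L.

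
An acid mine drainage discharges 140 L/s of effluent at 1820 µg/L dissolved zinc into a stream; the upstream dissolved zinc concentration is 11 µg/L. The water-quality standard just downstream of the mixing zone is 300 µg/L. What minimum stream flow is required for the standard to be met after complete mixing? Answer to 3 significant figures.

Set C_mix = 300: (Q·11.00 + 140.0·1820) / (Q + 140.0) = 300
→ Q = 140.0·(1820 − 300)/(300 − 11.00) = 736.3 L/s.

736 L/s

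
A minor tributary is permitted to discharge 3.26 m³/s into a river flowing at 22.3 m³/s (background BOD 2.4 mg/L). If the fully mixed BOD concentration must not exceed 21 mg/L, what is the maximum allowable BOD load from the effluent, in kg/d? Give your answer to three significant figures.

Mass balance at the limit: 22.30·2.400 + 3.260·Cₑ = 25.56·21 → Cₑ = 148.2 mg/L.
Load = 3.260 m³/s × 148.2 g/m³ × 86 400 s/d = 41750 kg/d.

41800 kg/d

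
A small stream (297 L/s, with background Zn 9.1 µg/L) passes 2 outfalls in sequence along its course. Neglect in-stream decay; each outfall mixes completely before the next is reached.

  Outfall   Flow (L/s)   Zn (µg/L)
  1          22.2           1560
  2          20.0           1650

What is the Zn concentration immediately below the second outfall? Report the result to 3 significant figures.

207 µg/L

Outfall 1: combined Q = 319.2 L/s; C = (297.0·9.100 + 22.20·1560)/319.2 = 117.0 µg/L.
Outfall 2: combined Q = 339.2 L/s; C = (319.2·117.0 + 20.00·1650)/339.2 = 207.4 µg/L.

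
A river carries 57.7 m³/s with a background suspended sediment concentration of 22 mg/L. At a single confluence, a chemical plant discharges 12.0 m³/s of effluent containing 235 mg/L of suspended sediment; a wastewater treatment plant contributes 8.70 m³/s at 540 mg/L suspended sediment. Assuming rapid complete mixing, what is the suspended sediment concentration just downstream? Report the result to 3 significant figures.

112 mg/L

Conservation of mass: C = (57.70·22.00 + 12.00·235.0 + 8.700·540.0) / 78.40 = 8787/78.40 = 112.1 mg/L.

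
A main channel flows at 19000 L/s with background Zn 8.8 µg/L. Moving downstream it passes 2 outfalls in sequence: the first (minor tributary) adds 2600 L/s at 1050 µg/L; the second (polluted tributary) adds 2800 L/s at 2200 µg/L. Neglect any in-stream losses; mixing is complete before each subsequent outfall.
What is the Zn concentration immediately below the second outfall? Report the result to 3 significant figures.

After outfall 1: Q = 19000 + 2600 = 21600 L/s; C = (19000·8.800 + 2600·1050)/21600 = 134.1 µg/L.
After outfall 2: Q = 21600 + 2800 = 24400 L/s; C = (21600·134.1 + 2800·2200)/24400 = 371.2 µg/L.

371 µg/L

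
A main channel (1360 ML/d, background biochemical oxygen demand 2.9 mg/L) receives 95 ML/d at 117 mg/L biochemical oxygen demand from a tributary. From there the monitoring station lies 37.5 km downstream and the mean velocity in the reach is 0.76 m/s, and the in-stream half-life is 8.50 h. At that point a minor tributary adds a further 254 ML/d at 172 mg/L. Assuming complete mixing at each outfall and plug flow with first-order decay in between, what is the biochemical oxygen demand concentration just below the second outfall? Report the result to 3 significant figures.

Mixed concentration C = ΣQC/ΣQ = (1360·2.900 + 95.00·117.0) / 1455 = 15060/1455 = 10.35 mg/L; combined flow 1455 ML/d.
Travel time t = 37.5·1000 / 0.76 = 49340 s = 13.71 h.
Half-life 8.50 h → k = ln 2 / 8.50 = 0.08155 h⁻¹ = 1.957 d⁻¹.
After decay, C = 10.35 × e^(−kt) = 10.35 × 0.3270 = 3.385 mg/L.
Second outfall: C = (1455·3.385 + 254.0·172.0)/1709 = 28.45 mg/L.

28.4 mg/L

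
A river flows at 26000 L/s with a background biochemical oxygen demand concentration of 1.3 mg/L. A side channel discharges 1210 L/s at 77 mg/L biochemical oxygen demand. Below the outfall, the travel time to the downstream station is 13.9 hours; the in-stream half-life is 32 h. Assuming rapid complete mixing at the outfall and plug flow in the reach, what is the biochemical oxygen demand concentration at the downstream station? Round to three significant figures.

Flow-weighted average: C = (26000·1.300 + 1210·77.00) / 27210 = 127000/27210 = 4.666 mg/L.
Half-life 32 h → k = ln 2 / 32 = 0.02166 h⁻¹ = 0.5199 d⁻¹.
Applying C = C₀e^(−kt): 4.666 × 0.7400 = 3.453 mg/L.

3.45 mg/L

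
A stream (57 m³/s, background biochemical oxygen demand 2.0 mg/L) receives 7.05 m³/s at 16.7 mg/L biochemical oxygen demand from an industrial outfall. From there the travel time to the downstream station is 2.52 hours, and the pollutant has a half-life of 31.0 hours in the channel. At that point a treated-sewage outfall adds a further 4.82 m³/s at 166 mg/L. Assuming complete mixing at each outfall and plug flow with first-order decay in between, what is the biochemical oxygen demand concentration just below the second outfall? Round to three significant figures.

14.8 mg/L

Mass balance: C = (57.00·2.000 + 7.050·16.70) / 64.05 = 231.7/64.05 = 3.618 mg/L; combined flow 64.05 m³/s.
Half-life 31.0 h → k = ln 2 / 31.0 = 0.02236 h⁻¹ = 0.5366 d⁻¹.
First-order decay: C = 3.618·exp(−k·t) = 3.618·0.9452 = 3.420 mg/L.
At the second outfall, C = (64.05·3.420 + 4.820·166.0) / (64.05 + 4.820) = 14.80 mg/L.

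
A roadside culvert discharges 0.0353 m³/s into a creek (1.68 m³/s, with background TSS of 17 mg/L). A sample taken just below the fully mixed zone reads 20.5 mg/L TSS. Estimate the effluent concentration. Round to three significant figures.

Mass balance: 1.680·17.00 + 0.03530·Cₑ = 1.715·20.50
→ Cₑ = (1.715·20.50 − 1.680·17.00) / 0.03530 = 187.1 mg/L.

187 mg/L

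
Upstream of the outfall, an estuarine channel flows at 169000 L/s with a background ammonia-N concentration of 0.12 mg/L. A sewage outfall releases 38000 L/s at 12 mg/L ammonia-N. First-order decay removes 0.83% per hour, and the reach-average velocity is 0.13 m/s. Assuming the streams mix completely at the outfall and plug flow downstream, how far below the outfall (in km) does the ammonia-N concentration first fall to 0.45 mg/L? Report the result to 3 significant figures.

91.6 km

Mixed concentration C = ΣQC/ΣQ = (169000·0.1200 + 38000·12.00) / 207000 = 476300/207000 = 2.301 mg/L.
0.83%/h lost → k = −ln(1 − 0.0083) = 0.008335 h⁻¹.
Set 2.301·exp(−k·t) = 0.45 → t = ln(2.301/0.45)/k = 704800 s = 195.8 h.
Distance = v·t = 0.13·704800 = 91630 m = 91.63 km.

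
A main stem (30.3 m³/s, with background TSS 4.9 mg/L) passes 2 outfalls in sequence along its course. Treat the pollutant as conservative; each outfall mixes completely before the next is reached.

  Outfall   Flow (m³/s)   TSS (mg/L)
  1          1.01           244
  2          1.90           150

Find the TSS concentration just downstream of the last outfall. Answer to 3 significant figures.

After outfall 1: Q = 30.30 + 1.010 = 31.31 m³/s; C = (30.30·4.900 + 1.010·244.0)/31.31 = 12.61 mg/L.
After outfall 2: Q = 31.31 + 1.900 = 33.21 m³/s; C = (31.31·12.61 + 1.900·150.0)/33.21 = 20.47 mg/L.

20.5 mg/L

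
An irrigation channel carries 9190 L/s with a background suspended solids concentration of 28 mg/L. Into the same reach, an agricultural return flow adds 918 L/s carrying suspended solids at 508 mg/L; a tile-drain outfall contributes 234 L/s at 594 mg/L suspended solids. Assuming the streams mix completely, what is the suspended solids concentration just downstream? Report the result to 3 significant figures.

Mixed concentration C = ΣQC/ΣQ = (9190·28.00 + 918.0·508.0 + 234.0·594.0) / 10340 = 862700/10340 = 83.41 mg/L.

83.4 mg/L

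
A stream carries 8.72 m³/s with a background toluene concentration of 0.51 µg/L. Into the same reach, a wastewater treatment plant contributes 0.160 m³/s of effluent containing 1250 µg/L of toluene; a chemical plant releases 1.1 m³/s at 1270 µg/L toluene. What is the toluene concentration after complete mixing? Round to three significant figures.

After mixing, C = (8.720·0.5100 + 0.1600·1250 + 1.100·1270) / 9.980 = 1601/9.980 = 160.5 µg/L.

160 µg/L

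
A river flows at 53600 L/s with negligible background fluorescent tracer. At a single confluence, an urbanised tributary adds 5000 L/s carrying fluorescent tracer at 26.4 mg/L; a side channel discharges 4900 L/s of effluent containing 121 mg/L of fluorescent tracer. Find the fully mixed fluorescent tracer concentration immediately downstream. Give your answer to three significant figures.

Mixed concentration C = ΣQC/ΣQ = (53600·0 + 5000·26.40 + 4900·121.0) / 63500 = 724900/63500 = 11.42 mg/L.

11.4 mg/L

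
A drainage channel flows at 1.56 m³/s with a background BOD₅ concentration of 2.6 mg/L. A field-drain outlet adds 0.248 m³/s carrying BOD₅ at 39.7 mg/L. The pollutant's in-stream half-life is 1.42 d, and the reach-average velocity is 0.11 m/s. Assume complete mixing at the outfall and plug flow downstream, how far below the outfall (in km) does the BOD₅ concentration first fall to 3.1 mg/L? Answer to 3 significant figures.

17.7 km

Conservation of mass: C = (1.560·2.600 + 0.2480·39.70) / 1.808 = 13.90/1.808 = 7.689 mg/L.
Half-life 1.42 d → k = ln 2 / 1.42 = 0.4881 d⁻¹.
Set 7.689·exp(−k·t) = 3.1 → t = ln(7.689/3.1)/k = 160800 s = 44.66 h.
Distance = v·t = 0.11·160800 = 17690 m = 17.69 km.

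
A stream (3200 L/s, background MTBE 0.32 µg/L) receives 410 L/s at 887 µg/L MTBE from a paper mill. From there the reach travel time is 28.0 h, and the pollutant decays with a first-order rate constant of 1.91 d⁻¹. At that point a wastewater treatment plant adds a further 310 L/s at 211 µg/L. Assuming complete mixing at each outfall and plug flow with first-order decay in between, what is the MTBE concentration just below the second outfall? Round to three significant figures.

Mixed concentration C = ΣQC/ΣQ = (3200·0.3200 + 410.0·887.0) / 3610 = 364700/3610 = 101.0 µg/L; combined flow 3610 L/s.
Decay over the reach: 101.0·exp(−kt) = 101.0·0.1077 = 10.88 µg/L.
Second outfall: C = (3610·10.88 + 310.0·211.0)/3920 = 26.71 µg/L.

26.7 µg/L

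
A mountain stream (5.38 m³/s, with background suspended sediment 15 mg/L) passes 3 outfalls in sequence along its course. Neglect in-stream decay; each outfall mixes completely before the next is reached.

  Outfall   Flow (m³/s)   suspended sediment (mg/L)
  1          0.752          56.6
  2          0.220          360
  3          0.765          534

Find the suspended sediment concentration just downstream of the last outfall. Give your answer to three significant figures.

Outfall 1: combined Q = 6.132 m³/s; C = (5.380·15.00 + 0.7520·56.60)/6.132 = 20.10 mg/L.
Outfall 2: combined Q = 6.352 m³/s; C = (6.132·20.10 + 0.2200·360.0)/6.352 = 31.87 mg/L.
Outfall 3: combined Q = 7.117 m³/s; C = (6.352·31.87 + 0.7650·534.0)/7.117 = 85.85 mg/L.

85.8 mg/L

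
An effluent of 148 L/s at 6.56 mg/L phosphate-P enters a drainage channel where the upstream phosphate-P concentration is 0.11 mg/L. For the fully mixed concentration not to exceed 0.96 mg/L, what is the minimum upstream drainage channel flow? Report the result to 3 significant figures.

Set C_mix = 0.96: (Q·0.1100 + 148.0·6.560) / (Q + 148.0) = 0.96
→ Q = 148.0·(6.560 − 0.96)/(0.96 − 0.1100) = 975.1 L/s.

975 L/s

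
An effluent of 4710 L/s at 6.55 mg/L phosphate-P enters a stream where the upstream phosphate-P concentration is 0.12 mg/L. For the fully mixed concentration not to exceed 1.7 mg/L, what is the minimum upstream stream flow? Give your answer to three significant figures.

14500 L/s

Set C_mix = 1.7: (Q·0.1200 + 4710·6.550) / (Q + 4710) = 1.7
→ Q = 4710·(6.550 − 1.7)/(1.7 − 0.1200) = 14460 L/s.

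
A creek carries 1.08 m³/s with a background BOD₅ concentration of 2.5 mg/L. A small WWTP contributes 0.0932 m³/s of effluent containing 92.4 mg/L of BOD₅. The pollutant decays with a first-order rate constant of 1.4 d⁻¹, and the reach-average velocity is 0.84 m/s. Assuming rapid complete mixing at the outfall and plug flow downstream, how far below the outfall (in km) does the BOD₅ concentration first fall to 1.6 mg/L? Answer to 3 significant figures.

93.1 km

After mixing, C = (1.080·2.500 + 0.09320·92.40) / 1.173 = 11.31/1.173 = 9.642 mg/L.
Set 9.642·exp(−k·t) = 1.6 → t = ln(9.642/1.6)/k = 110800 s = 30.79 h.
Distance = v·t = 0.84·110800 = 93110 m = 93.11 km.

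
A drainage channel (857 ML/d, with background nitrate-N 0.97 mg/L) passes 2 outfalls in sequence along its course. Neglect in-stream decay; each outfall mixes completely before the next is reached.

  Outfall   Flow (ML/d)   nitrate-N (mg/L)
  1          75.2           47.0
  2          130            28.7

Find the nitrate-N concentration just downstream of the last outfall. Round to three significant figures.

7.62 mg/L

Outfall 1: combined Q = 932.2 ML/d; C = (857.0·0.9700 + 75.20·47.00)/932.2 = 4.683 mg/L.
Outfall 2: combined Q = 1062 ML/d; C = (932.2·4.683 + 130.0·28.70)/1062 = 7.623 mg/L.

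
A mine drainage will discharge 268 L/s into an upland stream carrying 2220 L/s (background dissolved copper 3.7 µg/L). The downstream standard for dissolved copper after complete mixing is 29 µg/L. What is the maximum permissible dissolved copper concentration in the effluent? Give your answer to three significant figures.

239 µg/L

At the limit, (Qr·Cr + Qe·Cₑ)/(Qr + Qe) = 29:
Cₑ = (2488·29 − 2220·3.700) / 268.0 = 238.6 µg/L.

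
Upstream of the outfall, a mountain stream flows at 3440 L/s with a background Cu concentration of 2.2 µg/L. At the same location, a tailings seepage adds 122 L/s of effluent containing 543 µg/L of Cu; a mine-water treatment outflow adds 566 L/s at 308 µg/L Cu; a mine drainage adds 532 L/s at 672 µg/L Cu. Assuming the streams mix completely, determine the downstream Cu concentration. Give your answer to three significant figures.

130 µg/L

After mixing, C = (3440·2.200 + 122.0·543.0 + 566.0·308.0 + 532.0·672.0) / 4660 = 605600/4660 = 130.0 µg/L.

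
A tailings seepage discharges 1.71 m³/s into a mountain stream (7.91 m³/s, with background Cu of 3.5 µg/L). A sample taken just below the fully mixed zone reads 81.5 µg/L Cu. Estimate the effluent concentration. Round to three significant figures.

Mass balance: 7.910·3.500 + 1.710·Cₑ = 9.620·81.50
→ Cₑ = (9.620·81.50 − 7.910·3.500) / 1.710 = 442.3 µg/L.

442 µg/L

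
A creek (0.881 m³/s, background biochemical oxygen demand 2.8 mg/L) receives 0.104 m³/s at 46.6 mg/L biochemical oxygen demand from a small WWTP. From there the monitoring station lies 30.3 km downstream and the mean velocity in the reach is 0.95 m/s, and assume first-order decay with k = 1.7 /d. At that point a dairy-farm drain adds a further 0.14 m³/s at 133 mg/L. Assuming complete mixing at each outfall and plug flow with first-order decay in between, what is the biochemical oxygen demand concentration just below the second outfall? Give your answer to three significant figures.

Mass balance: C = (0.8810·2.800 + 0.1040·46.60) / 0.9850 = 7.313/0.9850 = 7.425 mg/L; combined flow 0.9850 m³/s.
Travel time t = 30.3·1000 / 0.95 = 31890 s = 8.860 h.
After decay, C = 7.425 × e^(−kt) = 7.425 × 0.5339 = 3.964 mg/L.
Second outfall: C = (0.9850·3.964 + 0.1400·133.0)/1.125 = 20.02 mg/L.

20.0 mg/L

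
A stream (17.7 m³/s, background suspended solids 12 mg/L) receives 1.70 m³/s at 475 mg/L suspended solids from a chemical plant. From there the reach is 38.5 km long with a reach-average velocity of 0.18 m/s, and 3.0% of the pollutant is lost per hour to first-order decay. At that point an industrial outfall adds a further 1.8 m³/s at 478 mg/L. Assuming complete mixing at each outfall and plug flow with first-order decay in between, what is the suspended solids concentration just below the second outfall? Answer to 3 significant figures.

48.5 mg/L

After mixing, C = (17.70·12.00 + 1.700·475.0) / 19.40 = 1020/19.40 = 52.57 mg/L; combined flow 19.40 m³/s.
Travel time t = 38.5·1000 / 0.18 = 213900 s = 59.41 h.
3.0%/h lost → k = −ln(1 − 0.03) = 0.03046 h⁻¹.
Decay over the reach: 52.57·exp(−kt) = 52.57·0.1637 = 8.606 mg/L.
At the second outfall, C = (19.40·8.606 + 1.800·478.0) / (19.40 + 1.800) = 48.46 mg/L.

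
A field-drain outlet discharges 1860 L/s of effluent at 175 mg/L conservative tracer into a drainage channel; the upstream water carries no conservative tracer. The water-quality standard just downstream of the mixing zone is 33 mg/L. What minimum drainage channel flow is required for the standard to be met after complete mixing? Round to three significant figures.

Set C_mix = 33: (Q·0 + 1860·175.0) / (Q + 1860) = 33
→ Q = 1860·(175.0 − 33)/(33 − 0) = 8004 L/s.

8000 L/s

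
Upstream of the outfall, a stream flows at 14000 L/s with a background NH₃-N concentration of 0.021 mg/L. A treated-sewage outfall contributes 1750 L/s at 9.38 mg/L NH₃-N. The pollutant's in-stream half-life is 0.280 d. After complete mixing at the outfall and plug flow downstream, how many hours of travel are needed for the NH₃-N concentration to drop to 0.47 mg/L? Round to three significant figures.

Mass balance: C = (14000·0.02100 + 1750·9.380) / 15750 = 16710/15750 = 1.061 mg/L.
Half-life 0.280 d → k = ln 2 / 0.280 = 2.476 d⁻¹.
1.061·exp(−k·t) = 0.47 → t = ln(1.061/0.47)/k = 28410 s = 7.893 h.

7.89 h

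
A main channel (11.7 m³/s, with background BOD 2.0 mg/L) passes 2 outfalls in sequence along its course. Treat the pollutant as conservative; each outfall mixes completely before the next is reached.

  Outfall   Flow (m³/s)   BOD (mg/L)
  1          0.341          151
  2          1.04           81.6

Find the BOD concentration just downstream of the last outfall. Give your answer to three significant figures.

Below outfall 1: Q → 12.04 m³/s, C = (11.70·2.000 + 0.3410·151.0)/12.04 = 6.220 mg/L.
Below outfall 2: Q → 13.08 m³/s, C = (12.04·6.220 + 1.040·81.60)/13.08 = 12.21 mg/L.

12.2 mg/L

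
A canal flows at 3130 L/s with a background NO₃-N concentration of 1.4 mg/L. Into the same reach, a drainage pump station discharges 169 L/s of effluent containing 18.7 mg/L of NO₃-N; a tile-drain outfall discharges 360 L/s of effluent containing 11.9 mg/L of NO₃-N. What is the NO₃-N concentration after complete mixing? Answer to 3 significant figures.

Mass balance: C = (3130·1.400 + 169.0·18.70 + 360.0·11.90) / 3659 = 11830/3659 = 3.232 mg/L.

3.23 mg/L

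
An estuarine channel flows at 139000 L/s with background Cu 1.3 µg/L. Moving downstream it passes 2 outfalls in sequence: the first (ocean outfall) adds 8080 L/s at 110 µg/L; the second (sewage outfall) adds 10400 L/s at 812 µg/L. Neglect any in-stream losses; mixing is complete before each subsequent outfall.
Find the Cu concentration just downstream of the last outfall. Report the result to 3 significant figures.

Below outfall 1: Q → 147100 L/s, C = (139000·1.300 + 8080·110.0)/147100 = 7.272 µg/L.
Below outfall 2: Q → 157500 L/s, C = (147100·7.272 + 10400·812.0)/157500 = 60.42 µg/L.

60.4 µg/L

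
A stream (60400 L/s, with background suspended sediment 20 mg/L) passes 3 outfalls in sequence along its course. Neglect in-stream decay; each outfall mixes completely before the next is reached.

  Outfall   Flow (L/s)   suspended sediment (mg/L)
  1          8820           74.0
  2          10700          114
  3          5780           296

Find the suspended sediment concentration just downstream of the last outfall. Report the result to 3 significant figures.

55.9 mg/L

Below outfall 1: Q → 69220 L/s, C = (60400·20.00 + 8820·74.00)/69220 = 26.88 mg/L.
Below outfall 2: Q → 79920 L/s, C = (69220·26.88 + 10700·114.0)/79920 = 38.54 mg/L.
Below outfall 3: Q → 85700 L/s, C = (79920·38.54 + 5780·296.0)/85700 = 55.91 mg/L.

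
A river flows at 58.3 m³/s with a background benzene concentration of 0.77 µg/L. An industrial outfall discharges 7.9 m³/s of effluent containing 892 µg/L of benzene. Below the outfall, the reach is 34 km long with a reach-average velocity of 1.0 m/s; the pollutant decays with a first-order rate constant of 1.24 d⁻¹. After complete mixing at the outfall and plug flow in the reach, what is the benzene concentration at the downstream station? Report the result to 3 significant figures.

Conservation of mass: C = (58.30·0.7700 + 7.900·892.0) / 66.20 = 7092/66.20 = 107.1 µg/L.
Travel time t = 34·1000 / 1.0 = 34000 s = 9.444 h.
After decay, C = 107.1 × e^(−kt) = 107.1 × 0.6139 = 65.76 µg/L.

65.8 µg/L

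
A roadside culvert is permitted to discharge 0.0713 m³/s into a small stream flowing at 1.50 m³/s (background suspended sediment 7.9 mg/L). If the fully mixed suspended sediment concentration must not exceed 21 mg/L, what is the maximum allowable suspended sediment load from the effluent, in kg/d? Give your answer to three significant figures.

Mass balance at the limit: 1.500·7.900 + 0.07130·Cₑ = 1.571·21 → Cₑ = 296.6 mg/L.
Load = 0.07130 m³/s × 296.6 g/m³ × 86 400 s/d = 1827 kg/d.

1830 kg/d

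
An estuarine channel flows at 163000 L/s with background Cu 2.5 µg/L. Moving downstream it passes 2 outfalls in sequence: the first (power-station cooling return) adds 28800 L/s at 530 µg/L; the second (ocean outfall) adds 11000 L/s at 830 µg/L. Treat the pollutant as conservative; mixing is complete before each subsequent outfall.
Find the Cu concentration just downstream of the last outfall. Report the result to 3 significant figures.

After outfall 1: Q = 163000 + 28800 = 191800 L/s; C = (163000·2.500 + 28800·530.0)/191800 = 81.71 µg/L.
After outfall 2: Q = 191800 + 11000 = 202800 L/s; C = (191800·81.71 + 11000·830.0)/202800 = 122.3 µg/L.

122 µg/L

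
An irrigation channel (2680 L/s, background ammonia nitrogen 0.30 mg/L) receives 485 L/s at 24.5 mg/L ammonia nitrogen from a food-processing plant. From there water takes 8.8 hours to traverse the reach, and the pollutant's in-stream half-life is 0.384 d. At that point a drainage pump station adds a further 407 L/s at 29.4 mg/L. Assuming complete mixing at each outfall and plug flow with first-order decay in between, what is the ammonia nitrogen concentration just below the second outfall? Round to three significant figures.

Flow-weighted average: C = (2680·0.3000 + 485.0·24.50) / 3165 = 12690/3165 = 4.008 mg/L; combined flow 3165 L/s.
Half-life 0.384 d → k = ln 2 / 0.384 = 1.805 d⁻¹.
Decay over the reach: 4.008·exp(−kt) = 4.008·0.5159 = 2.068 mg/L.
At the second outfall, C = (3165·2.068 + 407.0·29.40) / (3165 + 407.0) = 5.182 mg/L.

5.18 mg/L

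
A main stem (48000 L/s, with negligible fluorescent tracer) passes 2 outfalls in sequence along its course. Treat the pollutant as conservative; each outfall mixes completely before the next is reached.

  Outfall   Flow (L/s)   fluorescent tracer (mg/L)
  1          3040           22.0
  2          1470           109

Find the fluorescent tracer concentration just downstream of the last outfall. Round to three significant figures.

After outfall 1: Q = 48000 + 3040 = 51040 L/s; C = (48000·0 + 3040·22.00)/51040 = 1.310 mg/L.
After outfall 2: Q = 51040 + 1470 = 52510 L/s; C = (51040·1.310 + 1470·109.0)/52510 = 4.325 mg/L.

4.33 mg/L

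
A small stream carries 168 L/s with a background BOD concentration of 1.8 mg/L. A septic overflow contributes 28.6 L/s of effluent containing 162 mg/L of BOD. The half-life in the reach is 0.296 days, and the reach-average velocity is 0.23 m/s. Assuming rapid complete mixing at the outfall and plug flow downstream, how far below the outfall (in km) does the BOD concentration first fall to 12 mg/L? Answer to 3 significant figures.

Mass balance: C = (168.0·1.800 + 28.60·162.0) / 196.6 = 4936/196.6 = 25.10 mg/L.
Half-life 0.296 d → k = ln 2 / 0.296 = 2.342 d⁻¹.
Set 25.10·exp(−k·t) = 12 → t = ln(25.10/12)/k = 27230 s = 7.565 h.
Distance = v·t = 0.23·27230 = 6264 m = 6.264 km.

6.26 km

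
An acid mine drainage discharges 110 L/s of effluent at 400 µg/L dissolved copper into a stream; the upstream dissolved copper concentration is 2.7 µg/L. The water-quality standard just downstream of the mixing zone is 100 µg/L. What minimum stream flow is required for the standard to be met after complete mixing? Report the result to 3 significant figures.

339 L/s

Set C_mix = 100: (Q·2.700 + 110.0·400.0) / (Q + 110.0) = 100
→ Q = 110.0·(400.0 − 100)/(100 − 2.700) = 339.2 L/s.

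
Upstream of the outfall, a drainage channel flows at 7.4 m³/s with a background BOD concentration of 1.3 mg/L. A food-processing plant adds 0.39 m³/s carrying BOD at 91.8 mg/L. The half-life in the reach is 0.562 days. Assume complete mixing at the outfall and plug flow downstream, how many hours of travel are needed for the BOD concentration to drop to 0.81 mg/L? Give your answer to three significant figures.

38.4 h

After mixing, C = (7.400·1.300 + 0.3900·91.80) / 7.790 = 45.42/7.790 = 5.831 mg/L.
Half-life 0.562 d → k = ln 2 / 0.562 = 1.233 d⁻¹.
5.831·exp(−k·t) = 0.81 → t = ln(5.831/0.81)/k = 138300 s = 38.41 h.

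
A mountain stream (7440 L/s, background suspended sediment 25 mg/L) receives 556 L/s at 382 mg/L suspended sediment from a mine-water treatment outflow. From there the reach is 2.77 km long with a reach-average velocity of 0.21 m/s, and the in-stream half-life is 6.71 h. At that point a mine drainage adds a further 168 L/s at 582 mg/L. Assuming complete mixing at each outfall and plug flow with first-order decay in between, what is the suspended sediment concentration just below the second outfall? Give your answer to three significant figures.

Mass balance: C = (7440·25.00 + 556.0·382.0) / 7996 = 398400/7996 = 49.82 mg/L; combined flow 7996 L/s.
Travel time t = 2.77·1000 / 0.21 = 13190 s = 3.664 h.
Half-life 6.71 h → k = ln 2 / 6.71 = 0.1033 h⁻¹ = 2.479 d⁻¹.
Decay over the reach: 49.82·exp(−kt) = 49.82·0.6849 = 34.12 mg/L.
At the second outfall, C = (7996·34.12 + 168.0·582.0) / (7996 + 168.0) = 45.40 mg/L.

45.4 mg/L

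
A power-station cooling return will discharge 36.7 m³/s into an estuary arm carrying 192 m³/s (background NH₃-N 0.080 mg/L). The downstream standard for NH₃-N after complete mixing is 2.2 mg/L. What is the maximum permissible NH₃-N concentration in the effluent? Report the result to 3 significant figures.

13.3 mg/L

At the limit, (Qr·Cr + Qe·Cₑ)/(Qr + Qe) = 2.2:
Cₑ = (228.7·2.2 − 192.0·0.08000) / 36.70 = 13.29 mg/L.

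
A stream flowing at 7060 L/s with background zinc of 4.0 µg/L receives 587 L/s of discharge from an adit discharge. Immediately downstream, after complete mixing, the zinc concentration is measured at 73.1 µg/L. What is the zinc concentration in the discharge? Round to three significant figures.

Mass balance: 7060·4.000 + 587.0·Cₑ = 7647·73.10
→ Cₑ = (7647·73.10 − 7060·4.000) / 587.0 = 904.2 µg/L.

904 µg/L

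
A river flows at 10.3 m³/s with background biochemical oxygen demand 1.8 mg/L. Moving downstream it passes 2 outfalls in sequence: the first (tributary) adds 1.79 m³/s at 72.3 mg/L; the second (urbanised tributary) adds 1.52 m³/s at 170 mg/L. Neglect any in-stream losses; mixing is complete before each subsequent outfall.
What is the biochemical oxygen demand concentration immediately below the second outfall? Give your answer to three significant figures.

After outfall 1: Q = 10.30 + 1.790 = 12.09 m³/s; C = (10.30·1.800 + 1.790·72.30)/12.09 = 12.24 mg/L.
After outfall 2: Q = 12.09 + 1.520 = 13.61 m³/s; C = (12.09·12.24 + 1.520·170.0)/13.61 = 29.86 mg/L.

29.9 mg/L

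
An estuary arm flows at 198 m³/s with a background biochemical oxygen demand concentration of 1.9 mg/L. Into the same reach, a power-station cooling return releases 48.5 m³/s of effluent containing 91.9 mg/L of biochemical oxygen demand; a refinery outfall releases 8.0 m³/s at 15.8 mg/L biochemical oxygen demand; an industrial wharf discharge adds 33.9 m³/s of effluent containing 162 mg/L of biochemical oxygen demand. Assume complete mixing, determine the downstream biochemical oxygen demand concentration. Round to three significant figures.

36.2 mg/L

Conservation of mass: C = (198.0·1.900 + 48.50·91.90 + 8.000·15.80 + 33.90·162.0) / 288.4 = 10450/288.4 = 36.24 mg/L.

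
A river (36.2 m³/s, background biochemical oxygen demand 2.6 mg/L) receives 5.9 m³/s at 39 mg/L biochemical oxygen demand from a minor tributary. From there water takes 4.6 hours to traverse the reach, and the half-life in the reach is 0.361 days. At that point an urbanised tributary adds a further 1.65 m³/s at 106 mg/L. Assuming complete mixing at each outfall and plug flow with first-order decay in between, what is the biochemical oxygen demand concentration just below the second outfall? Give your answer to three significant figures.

9.13 mg/L

Flow-weighted average: C = (36.20·2.600 + 5.900·39.00) / 42.10 = 324.2/42.10 = 7.701 mg/L; combined flow 42.10 m³/s.
Half-life 0.361 d → k = ln 2 / 0.361 = 1.920 d⁻¹.
First-order decay: C = 7.701·exp(−k·t) = 7.701·0.6921 = 5.330 mg/L.
Second outfall: C = (42.10·5.330 + 1.650·106.0)/43.75 = 9.127 mg/L.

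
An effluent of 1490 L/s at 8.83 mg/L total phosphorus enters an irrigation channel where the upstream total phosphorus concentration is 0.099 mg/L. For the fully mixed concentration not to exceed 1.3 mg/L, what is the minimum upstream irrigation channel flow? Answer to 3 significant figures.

9340 L/s

Set C_mix = 1.3: (Q·0.09900 + 1490·8.830) / (Q + 1490) = 1.3
→ Q = 1490·(8.830 − 1.3)/(1.3 − 0.09900) = 9342 L/s.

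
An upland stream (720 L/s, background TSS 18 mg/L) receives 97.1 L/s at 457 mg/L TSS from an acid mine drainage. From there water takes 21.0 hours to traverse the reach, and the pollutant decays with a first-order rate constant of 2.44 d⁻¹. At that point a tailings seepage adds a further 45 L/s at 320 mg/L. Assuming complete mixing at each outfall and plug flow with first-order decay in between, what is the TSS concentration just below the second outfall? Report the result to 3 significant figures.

24.6 mg/L

After mixing, C = (720.0·18.00 + 97.10·457.0) / 817.1 = 57330/817.1 = 70.17 mg/L; combined flow 817.1 L/s.
Applying C = C₀e^(−kt): 70.17 × 0.1182 = 8.297 mg/L.
At the second outfall, C = (817.1·8.297 + 45.00·320.0) / (817.1 + 45.00) = 24.57 mg/L.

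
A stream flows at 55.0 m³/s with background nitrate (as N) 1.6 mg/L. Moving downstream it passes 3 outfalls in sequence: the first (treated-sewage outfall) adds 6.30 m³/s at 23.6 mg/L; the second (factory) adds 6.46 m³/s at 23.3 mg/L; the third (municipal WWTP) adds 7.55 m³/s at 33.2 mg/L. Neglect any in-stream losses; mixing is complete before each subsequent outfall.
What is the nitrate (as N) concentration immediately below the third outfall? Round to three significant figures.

8.47 mg/L

Below outfall 1: Q → 61.30 m³/s, C = (55.00·1.600 + 6.300·23.60)/61.30 = 3.861 mg/L.
Below outfall 2: Q → 67.76 m³/s, C = (61.30·3.861 + 6.460·23.30)/67.76 = 5.714 mg/L.
Below outfall 3: Q → 75.31 m³/s, C = (67.76·5.714 + 7.550·33.20)/75.31 = 8.470 mg/L.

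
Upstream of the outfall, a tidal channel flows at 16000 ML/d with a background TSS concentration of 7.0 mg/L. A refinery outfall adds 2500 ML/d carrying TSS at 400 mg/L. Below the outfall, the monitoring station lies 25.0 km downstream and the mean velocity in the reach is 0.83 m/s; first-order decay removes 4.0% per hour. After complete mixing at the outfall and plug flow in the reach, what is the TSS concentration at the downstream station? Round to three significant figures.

42.7 mg/L

After mixing, C = (16000·7.000 + 2500·400.0) / 18500 = 1112000/18500 = 60.11 mg/L.
Travel time t = 25.0·1000 / 0.83 = 30120 s = 8.367 h.
4.0%/h lost → k = −ln(1 − 0.04) = 0.04082 h⁻¹.
First-order decay: C = 60.11·exp(−k·t) = 60.11·0.7107 = 42.72 mg/L.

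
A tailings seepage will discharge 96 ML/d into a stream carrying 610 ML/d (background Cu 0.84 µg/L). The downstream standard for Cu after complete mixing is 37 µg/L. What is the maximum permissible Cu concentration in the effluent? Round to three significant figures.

At the limit, (Qr·Cr + Qe·Cₑ)/(Qr + Qe) = 37:
Cₑ = (706.0·37 − 610.0·0.8400) / 96.00 = 266.8 µg/L.

267 µg/L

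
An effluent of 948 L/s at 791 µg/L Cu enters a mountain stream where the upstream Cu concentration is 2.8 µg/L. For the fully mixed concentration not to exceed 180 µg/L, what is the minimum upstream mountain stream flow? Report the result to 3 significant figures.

3270 L/s

Set C_mix = 180: (Q·2.800 + 948.0·791.0) / (Q + 948.0) = 180
→ Q = 948.0·(791.0 − 180)/(180 − 2.800) = 3269 L/s.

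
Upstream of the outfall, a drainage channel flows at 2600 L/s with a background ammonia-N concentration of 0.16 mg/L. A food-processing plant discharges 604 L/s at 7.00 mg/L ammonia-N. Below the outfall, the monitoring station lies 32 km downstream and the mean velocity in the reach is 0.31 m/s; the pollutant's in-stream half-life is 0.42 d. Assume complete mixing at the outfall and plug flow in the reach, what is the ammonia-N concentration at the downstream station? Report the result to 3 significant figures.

0.202 mg/L

Conservation of mass: C = (2600·0.1600 + 604.0·7.000) / 3204 = 4644/3204 = 1.449 mg/L.
Travel time t = 32·1000 / 0.31 = 103200 s = 28.67 h.
Half-life 0.42 d → k = ln 2 / 0.42 = 1.650 d⁻¹.
After decay, C = 1.449 × e^(−kt) = 1.449 × 0.1392 = 0.2018 mg/L.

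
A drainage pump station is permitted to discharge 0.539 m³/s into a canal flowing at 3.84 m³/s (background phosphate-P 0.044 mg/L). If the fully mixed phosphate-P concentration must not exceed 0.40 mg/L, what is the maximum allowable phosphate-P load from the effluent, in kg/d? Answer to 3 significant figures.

Mass balance at the limit: 3.840·0.04400 + 0.5390·Cₑ = 4.379·0.40 → Cₑ = 2.936 mg/L.
Load = 0.5390 m³/s × 2.936 g/m³ × 86 400 s/d = 136.7 kg/d.

137 kg/d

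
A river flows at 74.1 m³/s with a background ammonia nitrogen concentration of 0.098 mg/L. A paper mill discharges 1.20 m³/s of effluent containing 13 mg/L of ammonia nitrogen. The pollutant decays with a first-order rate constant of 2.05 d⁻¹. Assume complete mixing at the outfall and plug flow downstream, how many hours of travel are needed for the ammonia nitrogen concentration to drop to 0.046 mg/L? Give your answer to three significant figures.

22.1 h

Flow-weighted average: C = (74.10·0.09800 + 1.200·13.00) / 75.30 = 22.86/75.30 = 0.3036 mg/L.
0.3036·exp(−k·t) = 0.046 → t = ln(0.3036/0.046)/k = 79530 s = 22.09 h.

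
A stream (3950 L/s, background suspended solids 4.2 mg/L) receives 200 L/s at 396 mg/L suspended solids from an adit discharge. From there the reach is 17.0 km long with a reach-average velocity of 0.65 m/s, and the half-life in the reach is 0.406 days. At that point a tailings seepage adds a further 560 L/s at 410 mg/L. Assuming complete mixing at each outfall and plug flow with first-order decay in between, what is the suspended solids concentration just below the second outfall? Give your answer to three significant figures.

60.9 mg/L

Conservation of mass: C = (3950·4.200 + 200.0·396.0) / 4150 = 95790/4150 = 23.08 mg/L; combined flow 4150 L/s.
Travel time t = 17.0·1000 / 0.65 = 26150 s = 7.265 h.
Half-life 0.406 d → k = ln 2 / 0.406 = 1.707 d⁻¹.
Decay over the reach: 23.08·exp(−kt) = 23.08·0.5964 = 13.77 mg/L.
Second outfall: C = (4150·13.77 + 560.0·410.0)/4710 = 60.88 mg/L.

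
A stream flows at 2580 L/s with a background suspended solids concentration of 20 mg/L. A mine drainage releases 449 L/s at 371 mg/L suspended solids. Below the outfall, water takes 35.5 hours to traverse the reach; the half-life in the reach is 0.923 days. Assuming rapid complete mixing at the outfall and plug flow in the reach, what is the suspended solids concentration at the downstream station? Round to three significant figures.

Mixed concentration C = ΣQC/ΣQ = (2580·20.00 + 449.0·371.0) / 3029 = 218200/3029 = 72.03 mg/L.
Half-life 0.923 d → k = ln 2 / 0.923 = 0.7510 d⁻¹.
After decay, C = 72.03 × e^(−kt) = 72.03 × 0.3293 = 23.72 mg/L.

23.7 mg/L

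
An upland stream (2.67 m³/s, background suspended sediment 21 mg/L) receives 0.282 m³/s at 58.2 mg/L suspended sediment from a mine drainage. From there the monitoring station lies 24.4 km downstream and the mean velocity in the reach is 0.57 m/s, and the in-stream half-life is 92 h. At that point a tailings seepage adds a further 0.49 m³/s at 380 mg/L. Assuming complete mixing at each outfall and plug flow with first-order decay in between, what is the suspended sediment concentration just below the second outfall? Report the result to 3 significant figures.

73.4 mg/L

Mixed concentration C = ΣQC/ΣQ = (2.670·21.00 + 0.2820·58.20) / 2.952 = 72.48/2.952 = 24.55 mg/L; combined flow 2.952 m³/s.
Travel time t = 24.4·1000 / 0.57 = 42810 s = 11.89 h.
Half-life 92 h → k = ln 2 / 92 = 0.007534 h⁻¹ = 0.1808 d⁻¹.
Decay over the reach: 24.55·exp(−kt) = 24.55·0.9143 = 22.45 mg/L.
At the second outfall, C = (2.952·22.45 + 0.4900·380.0) / (2.952 + 0.4900) = 73.35 mg/L.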